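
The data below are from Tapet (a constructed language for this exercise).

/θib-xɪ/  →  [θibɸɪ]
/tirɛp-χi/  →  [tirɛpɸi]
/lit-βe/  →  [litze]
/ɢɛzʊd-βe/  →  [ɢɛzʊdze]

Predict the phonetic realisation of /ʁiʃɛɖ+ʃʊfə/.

[ʁiʃɛɖʂʊfə]

The data show progressive place assimilation: /x/ → [ɸ] after /b/; /χ/ → [ɸ] after /p/; /β/ → [z] after /t/; /β/ → [z] after /d/. In each pair only place changes, matching the preceding consonant, while manner and voice stay constant.
The rule targets /ʃ/ (voiceless postalveolar fricative), which sits after the trigger /ɖ/ (retroflex).
A voiceless retroflex fricative is [ʂ], so the surface segment is [ʂ].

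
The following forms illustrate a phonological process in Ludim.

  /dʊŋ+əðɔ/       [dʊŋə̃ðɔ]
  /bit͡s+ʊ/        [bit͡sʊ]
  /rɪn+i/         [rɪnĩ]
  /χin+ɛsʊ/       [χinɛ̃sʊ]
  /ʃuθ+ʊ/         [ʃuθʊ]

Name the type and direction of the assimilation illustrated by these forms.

progressive nasality assimilation (vowel nasalisation)

The vowel /ə/ surfaces as nasalised [ə̃] next to the preceding nasal /ŋ/ — it has acquired the [+nasal] feature of its neighbour.
The other forms show the same pattern: /i/ → [ĩ] after /n/; /ɛ/ → [ɛ̃] after /n/ — each time a vowel is nasalised next to a preceding nasal.
No change occurs in [bit͡sʊ], [ʃuθʊ] because the vowel at the boundary is adjacent to an oral consonant, not a nasal (/ʊ/ next to /t͡s/; /ʊ/ next to /θ/).
Because the conditioning nasal is to the left of the vowel that changes, the process is progressive (perseverative).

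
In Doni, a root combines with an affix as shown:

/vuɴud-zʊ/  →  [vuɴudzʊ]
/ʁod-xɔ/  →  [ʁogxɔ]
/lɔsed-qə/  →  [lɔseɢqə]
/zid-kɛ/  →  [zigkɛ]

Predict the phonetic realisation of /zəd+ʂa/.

[zəɖʂa]

The data show regressive place assimilation: /d/ → [g] before /x/; /d/ → [ɢ] before /q/; /d/ → [g] before /k/. In each pair only place changes, matching the following consonant, while manner and voice stay constant.
Nothing changes in [vuɴudzʊ]: there the adjacent consonants already agree in place (/d/ and /z/ are both alveolar), so this form is consistent with the same rule.
/d/ is a voiced alveolar stop. The following trigger /ʂ/ is retroflex, so /d/ must become retroflex as well.
Changing only its place to retroflex gives [ɖ] — the voiced retroflex stop.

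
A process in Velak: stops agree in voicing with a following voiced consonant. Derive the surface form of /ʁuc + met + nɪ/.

[ʁuɟmednɪ]

/c/ is a voiceless palatal stop. The following trigger /m/ is voiced, so /c/ must become voiced as well.
A voiced palatal stop is [ɟ], so the surface segment is [ɟ].
The same rule applies at the second boundary: /t/ → [d] next to /n/.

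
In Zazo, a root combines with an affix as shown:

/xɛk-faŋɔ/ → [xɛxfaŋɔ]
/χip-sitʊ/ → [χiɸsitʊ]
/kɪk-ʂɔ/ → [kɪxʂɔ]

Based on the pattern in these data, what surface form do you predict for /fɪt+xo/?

The data show regressive manner assimilation: /k/ → [x] before /f/; /p/ → [ɸ] before /s/; /k/ → [x] before /ʂ/. In each pair only manner changes, matching the following consonant, while place and voice stay constant.
/t/ is a voiceless alveolar stop. The following trigger /x/ is a fricative, so /t/ must become a fricative as well.
The voiceless alveolar fricative is [s], so /t/ → [s].

[fɪsxo]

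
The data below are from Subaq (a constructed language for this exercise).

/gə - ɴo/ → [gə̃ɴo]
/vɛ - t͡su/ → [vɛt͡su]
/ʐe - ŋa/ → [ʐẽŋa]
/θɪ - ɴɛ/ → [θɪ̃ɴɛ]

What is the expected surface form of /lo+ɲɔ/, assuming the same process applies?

[lõɲɔ]

The data show regressive nasality assimilation (vowel nasalisation): /ə/ → [ə̃] before /ɴ/; /e/ → [ẽ] before /ŋ/; /ɪ/ → [ɪ̃] before /ɴ/ — a vowel is nasalised by an immediately following nasal consonant.
No change occurs in [vɛt͡su] because the vowel at the boundary is adjacent to an oral consonant, not a nasal (/ɛ/ next to /t͡s/).
/o/ sits next to the nasal /ɲ/ and is therefore nasalised to [õ].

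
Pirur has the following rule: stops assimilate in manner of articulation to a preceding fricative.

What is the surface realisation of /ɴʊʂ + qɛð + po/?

[ɴʊʂχɛðɸo]

The rule targets /q/ (voiceless uvular stop), which sits after the trigger /ʂ/ (fricative).
A voiceless uvular fricative is [χ], so the surface segment is [χ].
At the second juncture, /p/ likewise becomes [ɸ] adjacent to /ð/.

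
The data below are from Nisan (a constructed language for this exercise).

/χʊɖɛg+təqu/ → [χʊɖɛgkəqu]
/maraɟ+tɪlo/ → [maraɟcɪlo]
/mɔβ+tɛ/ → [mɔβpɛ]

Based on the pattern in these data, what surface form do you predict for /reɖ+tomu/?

[reɖʈomu]

The data show progressive place assimilation: /t/ → [k] after /g/; /t/ → [c] after /ɟ/; /t/ → [p] after /β/. In each pair only place changes, matching the preceding consonant, while manner and voice stay constant.
/t/ is a voiceless alveolar stop. The preceding trigger /ɖ/ is retroflex, so /t/ must become retroflex as well.
A voiceless retroflex stop is [ʈ], so the surface segment is [ʈ].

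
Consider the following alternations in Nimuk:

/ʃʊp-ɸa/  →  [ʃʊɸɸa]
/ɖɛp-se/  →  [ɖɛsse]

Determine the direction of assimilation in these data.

Comparing underlying and surface forms, /p/ → [ɸ] is the alternation; the neighbouring /ɸ/ is constant.
The output [ɸ] is identical to the trigger /ɸ/ — every feature (place, manner, voicing) has been copied — so this is total assimilation.
The other form behaves the same way: /p/ → [s] before /s/ — in each case the output is a copy of the following consonant.
Since the segment that changes precedes the conditioning segment, the assimilation is regressive.

regressive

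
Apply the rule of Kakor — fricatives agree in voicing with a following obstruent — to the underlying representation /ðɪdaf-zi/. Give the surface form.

The rule targets /f/ (voiceless labiodental fricative), which sits before the trigger /z/ (voiced).
Changing only its voicing to voiced gives [v] — the voiced labiodental fricative.

[ðɪdavzi]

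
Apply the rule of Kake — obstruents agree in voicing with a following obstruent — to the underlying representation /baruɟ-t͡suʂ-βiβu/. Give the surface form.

The rule targets /ɟ/ (voiced palatal stop), which sits before the trigger /t͡s/ (voiceless).
A voiceless palatal stop is [c], so the surface segment is [c].
At the second juncture, /ʂ/ likewise becomes [ʐ] adjacent to /β/.

[baruct͡suʐβiβu]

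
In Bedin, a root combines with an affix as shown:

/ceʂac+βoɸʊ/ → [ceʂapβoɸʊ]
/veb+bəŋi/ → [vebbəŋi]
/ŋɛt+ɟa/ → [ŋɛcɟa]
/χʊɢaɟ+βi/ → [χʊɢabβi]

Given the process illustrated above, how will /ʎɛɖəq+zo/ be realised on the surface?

[ʎɛɖətzo]

The data show regressive place assimilation: /c/ → [p] before /β/; /t/ → [c] before /ɟ/; /ɟ/ → [b] before /β/. In each pair only place changes, matching the following consonant, while manner and voice stay constant.
Nothing changes in [vebbəŋi]: there the adjacent consonants already agree in place (/b/ and /b/ are both bilabial), so this form is consistent with the same rule.
The rule targets /q/ (voiceless uvular stop), which sits before the trigger /z/ (alveolar).
Changing only its place to alveolar gives [t] — the voiceless alveolar stop.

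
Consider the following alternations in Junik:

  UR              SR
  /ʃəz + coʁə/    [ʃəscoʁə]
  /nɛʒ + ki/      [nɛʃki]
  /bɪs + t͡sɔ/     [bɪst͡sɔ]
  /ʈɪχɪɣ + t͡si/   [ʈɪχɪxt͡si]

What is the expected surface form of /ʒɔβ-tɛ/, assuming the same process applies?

The data show regressive voicing assimilation: /z/ → [s] before /c/; /ʒ/ → [ʃ] before /k/; /ɣ/ → [x] before /t͡s/. In each pair only voicing changes, matching the following consonant, while place and manner stay constant.
Nothing changes in [bɪst͡sɔ]: there the adjacent consonants already agree in voicing (/s/ and /t͡s/ are both voiceless), so this form is consistent with the same rule.
/β/ is a voiced bilabial fricative. The following trigger /t/ is voiceless, so /β/ must become voiceless as well.
Changing only its voicing to voiceless gives [ɸ] — the voiceless bilabial fricative.

[ʒɔɸtɛ]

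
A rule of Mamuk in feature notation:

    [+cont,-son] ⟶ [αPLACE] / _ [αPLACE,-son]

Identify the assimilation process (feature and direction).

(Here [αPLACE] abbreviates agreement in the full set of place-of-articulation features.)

The shared variable α links the value of the place features (abbreviated [PLACE]) on the target to the same value on the neighbouring segment, so place is the feature that assimilates.
The conditioning segment sits to the right of the focus bar, meaning the trigger follows the segment that changes — regressive assimilation.

regressive place assimilation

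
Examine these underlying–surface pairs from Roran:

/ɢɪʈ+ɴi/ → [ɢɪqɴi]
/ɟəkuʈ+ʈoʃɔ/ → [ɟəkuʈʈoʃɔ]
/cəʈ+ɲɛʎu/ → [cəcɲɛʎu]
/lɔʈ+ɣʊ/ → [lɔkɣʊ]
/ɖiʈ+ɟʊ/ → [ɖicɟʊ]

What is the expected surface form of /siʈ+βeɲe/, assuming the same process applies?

[sipβeɲe]

The data show regressive place assimilation: /ʈ/ → [q] before /ɴ/; /ʈ/ → [c] before /ɲ/; /ʈ/ → [k] before /ɣ/; /ʈ/ → [c] before /ɟ/. In each pair only place changes, matching the following consonant, while manner and voice stay constant.
Nothing changes in [ɟəkuʈʈoʃɔ]: there the adjacent consonants already agree in place (/ʈ/ and /ʈ/ are both retroflex), so this form is consistent with the same rule.
The rule targets /ʈ/ (voiceless retroflex stop), which sits before the trigger /β/ (bilabial).
A voiceless bilabial stop is [p], so the surface segment is [p].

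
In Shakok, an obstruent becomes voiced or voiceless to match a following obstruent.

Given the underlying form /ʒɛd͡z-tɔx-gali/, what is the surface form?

[ʒɛt͡stɔɣgali]

/d͡z/ is a voiced alveolar affricate. The following trigger /t/ is voiceless, so /d͡z/ must become voiceless as well.
Changing only its voicing to voiceless gives [t͡s] — the voiceless alveolar affricate.
The same rule applies at the second boundary: /x/ → [ɣ] next to /g/.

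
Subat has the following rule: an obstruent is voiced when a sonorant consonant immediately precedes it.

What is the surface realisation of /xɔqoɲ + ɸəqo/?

/ɸ/ is a voiceless bilabial fricative. The preceding trigger /ɲ/ is voiced, so /ɸ/ must become voiced as well.
The voiced bilabial fricative is [β], so /ɸ/ → [β].

[xɔqoɲβəqo]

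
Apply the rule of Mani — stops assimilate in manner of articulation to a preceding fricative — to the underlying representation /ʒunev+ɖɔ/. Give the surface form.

[ʒunevʐɔ]

The rule targets /ɖ/ (voiced retroflex stop), which sits after the trigger /v/ (fricative).
The voiced retroflex fricative is [ʐ], so /ɖ/ → [ʐ].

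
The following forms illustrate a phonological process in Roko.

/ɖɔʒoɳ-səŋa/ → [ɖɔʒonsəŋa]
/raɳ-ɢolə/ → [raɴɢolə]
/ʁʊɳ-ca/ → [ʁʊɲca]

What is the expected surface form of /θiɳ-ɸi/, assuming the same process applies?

[θimɸi]

The data show regressive place assimilation: /ɳ/ → [n] before /s/; /ɳ/ → [ɴ] before /ɢ/; /ɳ/ → [ɲ] before /c/. In each pair only place changes, matching the following consonant, while manner and voice stay constant.
The rule targets /ɳ/ (voiced retroflex nasal), which sits before the trigger /ɸ/ (bilabial).
The voiced bilabial nasal is [m], so /ɳ/ → [m].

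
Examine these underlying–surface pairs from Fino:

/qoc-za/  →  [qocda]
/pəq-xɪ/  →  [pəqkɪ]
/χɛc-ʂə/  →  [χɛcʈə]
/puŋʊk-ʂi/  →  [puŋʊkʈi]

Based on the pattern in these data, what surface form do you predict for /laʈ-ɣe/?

[laʈge]

The data show progressive manner assimilation: /z/ → [d] after /c/; /x/ → [k] after /q/; /ʂ/ → [ʈ] after /c/; /ʂ/ → [ʈ] after /k/. In each pair only manner changes, matching the preceding consonant, while place and voice stay constant.
The rule targets /ɣ/ (voiced velar fricative), which sits after the trigger /ʈ/ (stop).
A voiced velar stop is [g], so the surface segment is [g].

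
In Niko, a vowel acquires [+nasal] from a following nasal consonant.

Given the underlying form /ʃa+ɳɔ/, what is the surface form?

[ʃãɳɔ]

The vowel /a/ is adjacent to the following nasal /ɳ/, so it acquires [+nasal] and surfaces as [ã].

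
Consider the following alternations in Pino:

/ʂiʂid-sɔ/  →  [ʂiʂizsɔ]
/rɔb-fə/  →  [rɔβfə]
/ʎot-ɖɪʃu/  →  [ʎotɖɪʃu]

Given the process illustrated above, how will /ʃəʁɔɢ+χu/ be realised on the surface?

The data show regressive manner assimilation: /d/ → [z] before /s/; /b/ → [β] before /f/. In each pair only manner changes, matching the following consonant, while place and voice stay constant.
No alternation appears in [ʎotɖɪʃu]: there the adjacent consonants already agree in manner (/t/ and /ɖ/ are both stops), so this form is consistent with the same rule.
/ɢ/ is a voiced uvular stop. The following trigger /χ/ is a fricative, so /ɢ/ must become a fricative as well.
The voiced uvular fricative is [ʁ], so /ɢ/ → [ʁ].

[ʃəʁɔʁχu]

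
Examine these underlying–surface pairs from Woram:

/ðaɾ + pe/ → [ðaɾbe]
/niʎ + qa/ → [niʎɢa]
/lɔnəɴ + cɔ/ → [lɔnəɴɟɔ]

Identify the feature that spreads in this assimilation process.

The segment that alternates is /p/, which surfaces as [b] when adjacent to /ɾ/.
The change voiceless → voiced matches the voicing of the preceding /ɾ/, identifying this as voicing assimilation.
The same holds elsewhere in the data: /q/ → [ɢ] after /ʎ/ (voiceless → voiced, matching voiced); /c/ → [ɟ] after /ɴ/ (voiceless → voiced, matching voiced) — only voicing changes, and always toward the preceding segment.

voicing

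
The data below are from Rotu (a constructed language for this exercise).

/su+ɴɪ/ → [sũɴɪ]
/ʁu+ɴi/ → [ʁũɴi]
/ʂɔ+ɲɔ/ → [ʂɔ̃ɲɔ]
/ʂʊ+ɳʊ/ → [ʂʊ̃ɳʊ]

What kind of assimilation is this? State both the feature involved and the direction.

regressive nasality assimilation (vowel nasalisation)

The vowel /u/ surfaces as nasalised [ũ] next to the following nasal /ɴ/ — it has acquired the [+nasal] feature of its neighbour.
The other forms show the same pattern: /ɔ/ → [ɔ̃] before /ɲ/; /ʊ/ → [ʊ̃] before /ɳ/ — each time a vowel is nasalised next to a following nasal.
Because the conditioning nasal is to the right of the vowel that changes, the process is regressive (anticipatory).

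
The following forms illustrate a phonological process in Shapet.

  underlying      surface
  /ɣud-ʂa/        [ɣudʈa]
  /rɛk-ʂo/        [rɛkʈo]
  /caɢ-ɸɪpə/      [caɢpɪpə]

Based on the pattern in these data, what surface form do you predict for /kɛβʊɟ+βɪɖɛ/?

The data show progressive manner assimilation: /ʂ/ → [ʈ] after /d/; /ʂ/ → [ʈ] after /k/; /ɸ/ → [p] after /ɢ/. In each pair only manner changes, matching the preceding consonant, while place and voice stay constant.
/β/ is a voiced bilabial fricative. The preceding trigger /ɟ/ is a stop, so /β/ must become a stop as well.
A voiced bilabial stop is [b], so the surface segment is [b].

[kɛβʊɟbɪɖɛ]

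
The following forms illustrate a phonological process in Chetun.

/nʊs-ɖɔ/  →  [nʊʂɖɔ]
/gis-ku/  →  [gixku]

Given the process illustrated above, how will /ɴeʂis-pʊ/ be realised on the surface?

[ɴeʂiɸpʊ]

The data show regressive place assimilation: /s/ → [ʂ] before /ɖ/; /s/ → [x] before /k/. In each pair only place changes, matching the following consonant, while manner and voice stay constant.
/s/ is a voiceless alveolar fricative. The following trigger /p/ is bilabial, so /s/ must become bilabial as well.
The voiceless bilabial fricative is [ɸ], so /s/ → [ɸ].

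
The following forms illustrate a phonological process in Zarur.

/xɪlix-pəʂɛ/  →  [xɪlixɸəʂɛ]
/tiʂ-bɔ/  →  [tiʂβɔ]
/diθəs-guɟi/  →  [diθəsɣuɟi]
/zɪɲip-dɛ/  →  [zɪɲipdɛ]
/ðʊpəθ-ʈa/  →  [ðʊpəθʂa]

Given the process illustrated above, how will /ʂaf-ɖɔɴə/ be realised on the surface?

The data show progressive manner assimilation: /p/ → [ɸ] after /x/; /b/ → [β] after /ʂ/; /g/ → [ɣ] after /s/; /ʈ/ → [ʂ] after /θ/. In each pair only manner changes, matching the preceding consonant, while place and voice stay constant.
No alternation appears in [zɪɲipdɛ]: there the adjacent consonants already agree in manner (/d/ and /p/ are both stops), so this form is consistent with the same rule.
The rule targets /ɖ/ (voiced retroflex stop), which sits after the trigger /f/ (fricative).
The voiced retroflex fricative is [ʐ], so /ɖ/ → [ʐ].

[ʂafʐɔɴə]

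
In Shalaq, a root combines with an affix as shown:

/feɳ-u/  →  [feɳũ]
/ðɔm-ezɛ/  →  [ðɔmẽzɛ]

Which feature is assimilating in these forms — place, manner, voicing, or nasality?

nasality

The vowel /u/ surfaces as nasalised [ũ] next to the preceding nasal /ɳ/ — it has acquired the [+nasal] feature of its neighbour.
The other form shows the same pattern: /e/ → [ẽ] after /m/ — each time a vowel is nasalised next to a preceding nasal.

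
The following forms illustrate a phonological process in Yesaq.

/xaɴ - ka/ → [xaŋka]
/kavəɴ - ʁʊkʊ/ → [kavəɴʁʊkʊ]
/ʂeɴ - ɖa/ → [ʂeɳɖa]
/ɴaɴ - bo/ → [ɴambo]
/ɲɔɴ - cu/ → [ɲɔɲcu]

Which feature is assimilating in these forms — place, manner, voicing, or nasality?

Underlying /ɴ/ is realised as [ŋ] next to /k/; /k/ itself does not change.
The change uvular → velar matches the place of the following /k/, identifying this as place assimilation.
Checking the remaining alternations: /ɴ/ → [ɳ] before /ɖ/ (uvular → retroflex, matching retroflex); /ɴ/ → [m] before /b/ (uvular → bilabial, matching bilabial); /ɴ/ → [ɲ] before /c/ (uvular → palatal, matching palatal) — only place changes, and always toward the following segment.
Nothing changes in [kavəɴʁʊkʊ]: there the adjacent consonants already agree in place (/ɴ/ and /ʁ/ are both uvular), so this form is consistent with the same rule.

place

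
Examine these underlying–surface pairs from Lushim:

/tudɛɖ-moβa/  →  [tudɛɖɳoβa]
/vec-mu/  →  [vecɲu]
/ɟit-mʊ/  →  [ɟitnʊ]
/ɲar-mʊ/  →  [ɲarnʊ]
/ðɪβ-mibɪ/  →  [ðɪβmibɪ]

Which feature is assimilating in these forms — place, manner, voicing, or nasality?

place

Underlying /m/ is realised as [ɳ] next to /ɖ/; /ɖ/ itself does not change.
The change bilabial → retroflex matches the place of the preceding /ɖ/, identifying this as place assimilation.
The same holds elsewhere in the data: /m/ → [ɲ] after /c/ (bilabial → palatal, matching palatal); /m/ → [n] after /t/ (bilabial → alveolar, matching alveolar); /m/ → [n] after /r/ (bilabial → alveolar, matching alveolar) — only place changes, and always toward the preceding segment.
Nothing changes in [ðɪβmibɪ]: there the adjacent consonants already agree in place (/m/ and /β/ are both bilabial), so this form is consistent with the same rule.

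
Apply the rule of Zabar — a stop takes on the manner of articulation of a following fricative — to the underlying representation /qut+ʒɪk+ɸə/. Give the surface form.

/t/ is a voiceless alveolar stop. The following trigger /ʒ/ is a fricative, so /t/ must become a fricative as well.
A voiceless alveolar fricative is [s], so the surface segment is [s].
The same rule applies at the second boundary: /k/ → [x] next to /ɸ/.

[qusʒɪxɸə]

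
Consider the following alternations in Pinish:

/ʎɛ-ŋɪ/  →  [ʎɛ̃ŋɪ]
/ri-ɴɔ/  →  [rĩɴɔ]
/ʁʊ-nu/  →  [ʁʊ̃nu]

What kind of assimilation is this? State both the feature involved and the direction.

regressive nasality assimilation (vowel nasalisation)

The vowel /ɛ/ surfaces as nasalised [ɛ̃] next to the following nasal /ŋ/ — it has acquired the [+nasal] feature of its neighbour.
Likewise in the remaining data: /i/ → [ĩ] before /ɴ/; /ʊ/ → [ʊ̃] before /n/ — each time a vowel is nasalised next to a following nasal.
Because the conditioning nasal is to the right of the vowel that changes, the process is regressive (anticipatory).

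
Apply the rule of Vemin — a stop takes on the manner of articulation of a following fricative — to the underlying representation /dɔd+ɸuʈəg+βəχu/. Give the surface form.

[dɔzɸuʈəɣβəχu]

The rule targets /d/ (voiced alveolar stop), which sits before the trigger /ɸ/ (fricative).
The voiced alveolar fricative is [z], so /d/ → [z].
The same rule applies at the second boundary: /g/ → [ɣ] next to /β/.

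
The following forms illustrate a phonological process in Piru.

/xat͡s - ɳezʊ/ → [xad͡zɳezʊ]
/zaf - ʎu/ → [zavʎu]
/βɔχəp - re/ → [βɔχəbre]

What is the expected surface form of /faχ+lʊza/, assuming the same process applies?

[faʁlʊza]

The data show regressive voicing assimilation: /t͡s/ → [d͡z] before /ɳ/; /f/ → [v] before /ʎ/; /p/ → [b] before /r/. In each pair only voicing changes, matching the following consonant, while place and manner stay constant.
The rule targets /χ/ (voiceless uvular fricative), which sits before the trigger /l/ (voiced).
A voiced uvular fricative is [ʁ], so the surface segment is [ʁ].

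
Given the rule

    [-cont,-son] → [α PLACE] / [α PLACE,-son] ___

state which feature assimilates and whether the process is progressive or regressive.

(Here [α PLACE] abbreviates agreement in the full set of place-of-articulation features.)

The rule copies the place features (abbreviated [PLACE]) from the environment onto the target, so the assimilating feature is place.
The conditioning segment sits to the left of the focus bar, meaning the trigger precedes the segment that changes — progressive assimilation.

progressive place assimilation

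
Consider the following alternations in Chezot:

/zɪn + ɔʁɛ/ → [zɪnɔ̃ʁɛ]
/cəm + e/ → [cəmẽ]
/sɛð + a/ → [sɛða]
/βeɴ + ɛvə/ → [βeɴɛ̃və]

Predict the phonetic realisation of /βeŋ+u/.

[βeŋũ]

The data show progressive nasality assimilation (vowel nasalisation): /ɔ/ → [ɔ̃] after /n/; /e/ → [ẽ] after /m/; /ɛ/ → [ɛ̃] after /ɴ/ — a vowel is nasalised by an immediately preceding nasal consonant.
No change occurs in [sɛða] because the vowel at the boundary is adjacent to an oral consonant, not a nasal (/a/ next to /ð/).
The vowel /u/ is adjacent to the preceding nasal /ŋ/, so it acquires [+nasal] and surfaces as [ũ].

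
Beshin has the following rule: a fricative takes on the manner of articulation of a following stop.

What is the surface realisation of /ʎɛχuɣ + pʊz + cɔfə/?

[ʎɛχugpʊdcɔfə]

The rule targets /ɣ/ (voiced velar fricative), which sits before the trigger /p/ (stop).
A voiced velar stop is [g], so the surface segment is [g].
At the second juncture, /z/ likewise becomes [d] adjacent to /c/.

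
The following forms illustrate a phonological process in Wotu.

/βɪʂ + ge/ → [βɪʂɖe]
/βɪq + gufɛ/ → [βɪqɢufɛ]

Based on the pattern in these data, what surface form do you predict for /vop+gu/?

The data show progressive place assimilation: /g/ → [ɖ] after /ʂ/; /g/ → [ɢ] after /q/. In each pair only place changes, matching the preceding consonant, while manner and voice stay constant.
/g/ is a voiced velar stop. The preceding trigger /p/ is bilabial, so /g/ must become bilabial as well.
The voiced bilabial stop is [b], so /g/ → [b].

[vopbu]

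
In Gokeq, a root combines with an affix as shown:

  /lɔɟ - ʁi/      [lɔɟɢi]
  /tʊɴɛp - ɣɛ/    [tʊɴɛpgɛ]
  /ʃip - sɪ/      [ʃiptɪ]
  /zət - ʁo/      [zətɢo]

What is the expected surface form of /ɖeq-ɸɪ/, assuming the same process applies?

The data show progressive manner assimilation: /ʁ/ → [ɢ] after /ɟ/; /ɣ/ → [g] after /p/; /s/ → [t] after /p/; /ʁ/ → [ɢ] after /t/. In each pair only manner changes, matching the preceding consonant, while place and voice stay constant.
The rule targets /ɸ/ (voiceless bilabial fricative), which sits after the trigger /q/ (stop).
A voiceless bilabial stop is [p], so the surface segment is [p].

[ɖeqpɪ]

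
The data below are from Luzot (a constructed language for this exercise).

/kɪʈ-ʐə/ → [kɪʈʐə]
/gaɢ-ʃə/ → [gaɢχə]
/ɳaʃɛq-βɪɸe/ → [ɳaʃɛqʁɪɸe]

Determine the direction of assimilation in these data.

The segment that alternates is /ʃ/, which surfaces as [χ] when adjacent to /ɢ/.
/ʃ/ is postalveolar while /ɢ/ is uvular; the output [χ] is uvular, matching the trigger — so the feature that spreads is place.
The same holds elsewhere in the data: /β/ → [ʁ] after /q/ (bilabial → uvular, matching uvular) — only place changes, and always toward the preceding segment.
No alternation appears in [kɪʈʐə]: there the adjacent consonants already agree in place (/ʐ/ and /ʈ/ are both retroflex), so this form is consistent with the same rule.
The trigger is the preceding segment, so the direction is progressive (perseverative).

progressive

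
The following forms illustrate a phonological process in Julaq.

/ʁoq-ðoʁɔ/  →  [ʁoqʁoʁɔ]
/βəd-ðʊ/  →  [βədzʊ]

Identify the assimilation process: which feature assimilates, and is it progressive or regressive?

progressive place assimilation

Comparing underlying and surface forms, /ð/ → [ʁ] is the alternation; the neighbouring /q/ is constant.
/ð/ is dental while /q/ is uvular; the output [ʁ] is uvular, matching the trigger — so the feature that spreads is place.
Manner and voice are unchanged, so the assimilation is partial, not total.
Checking the remaining alternation: /ð/ → [z] after /d/ (dental → alveolar, matching alveolar) — only place changes, and always toward the preceding segment.
Since the segment that changes follows the conditioning segment, the assimilation is progressive.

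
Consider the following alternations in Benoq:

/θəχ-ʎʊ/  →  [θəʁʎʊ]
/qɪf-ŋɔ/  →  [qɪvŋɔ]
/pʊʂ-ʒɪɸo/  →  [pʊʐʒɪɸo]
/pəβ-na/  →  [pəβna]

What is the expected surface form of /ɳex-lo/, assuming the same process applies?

[ɳeɣlo]

The data show regressive voicing assimilation: /χ/ → [ʁ] before /ʎ/; /f/ → [v] before /ŋ/; /ʂ/ → [ʐ] before /ʒ/. In each pair only voicing changes, matching the following consonant, while place and manner stay constant.
Nothing changes in [pəβna]: there the adjacent consonants already agree in voicing (/β/ and /n/ are both voiced), so this form is consistent with the same rule.
The rule targets /x/ (voiceless velar fricative), which sits before the trigger /l/ (voiced).
A voiced velar fricative is [ɣ], so the surface segment is [ɣ].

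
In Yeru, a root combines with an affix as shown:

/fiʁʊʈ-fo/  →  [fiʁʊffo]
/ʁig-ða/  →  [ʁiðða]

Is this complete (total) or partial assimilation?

The segment that alternates is /ʈ/, which surfaces as [f] when adjacent to /f/.
The output [f] is identical to the trigger /f/ — every feature (place, manner, voicing) has been copied — so this is total assimilation.
The remaining alternation confirms this: /g/ → [ð] before /ð/ — in each case the output is a copy of the following consonant.

total assimilation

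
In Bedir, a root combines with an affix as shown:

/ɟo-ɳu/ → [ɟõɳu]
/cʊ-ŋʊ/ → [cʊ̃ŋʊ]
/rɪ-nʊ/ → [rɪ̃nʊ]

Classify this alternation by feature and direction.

The vowel /o/ surfaces as nasalised [õ] next to the following nasal /ɳ/ — it has acquired the [+nasal] feature of its neighbour.
Likewise in the remaining data: /ʊ/ → [ʊ̃] before /ŋ/; /ɪ/ → [ɪ̃] before /n/ — each time a vowel is nasalised next to a following nasal.
Because the conditioning nasal is to the right of the vowel that changes, the process is regressive (anticipatory).

regressive nasality assimilation (vowel nasalisation)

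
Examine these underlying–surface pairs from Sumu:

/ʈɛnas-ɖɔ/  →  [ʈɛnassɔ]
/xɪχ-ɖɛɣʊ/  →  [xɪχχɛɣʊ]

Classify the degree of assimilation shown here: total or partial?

total assimilation

Underlying /ɖ/ is realised as [s] next to /s/; /s/ itself does not change.
The output [s] is identical to the trigger /s/ — every feature (place, manner, voicing) has been copied — so this is total assimilation.
The other form behaves the same way: /ɖ/ → [χ] after /χ/ — in each case the output is a copy of the preceding consonant.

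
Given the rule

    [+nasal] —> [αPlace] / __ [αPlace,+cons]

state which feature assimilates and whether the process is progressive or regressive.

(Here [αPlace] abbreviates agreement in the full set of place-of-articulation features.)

regressive place assimilation

The rule copies the place features (abbreviated [Place]) from the environment onto the target, so the assimilating feature is place.
The conditioning segment sits to the right of the focus bar, meaning the trigger follows the segment that changes — regressive assimilation.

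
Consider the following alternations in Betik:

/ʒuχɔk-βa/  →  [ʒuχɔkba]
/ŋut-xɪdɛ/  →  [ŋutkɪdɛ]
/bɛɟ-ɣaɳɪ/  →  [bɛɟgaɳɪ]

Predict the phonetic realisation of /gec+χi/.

The data show progressive manner assimilation: /β/ → [b] after /k/; /x/ → [k] after /t/; /ɣ/ → [g] after /ɟ/. In each pair only manner changes, matching the preceding consonant, while place and voice stay constant.
The rule targets /χ/ (voiceless uvular fricative), which sits after the trigger /c/ (stop).
A voiceless uvular stop is [q], so the surface segment is [q].

[gecqi]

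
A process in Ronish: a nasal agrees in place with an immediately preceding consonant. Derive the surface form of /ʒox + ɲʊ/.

[ʒoxŋʊ]

The rule targets /ɲ/ (voiced palatal nasal), which sits after the trigger /x/ (velar).
A voiced velar nasal is [ŋ], so the surface segment is [ŋ].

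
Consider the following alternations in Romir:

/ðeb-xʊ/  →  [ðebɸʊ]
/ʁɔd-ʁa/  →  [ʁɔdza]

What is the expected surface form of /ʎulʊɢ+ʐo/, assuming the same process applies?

[ʎulʊɢʁo]

The data show progressive place assimilation: /x/ → [ɸ] after /b/; /ʁ/ → [z] after /d/. In each pair only place changes, matching the preceding consonant, while manner and voice stay constant.
The rule targets /ʐ/ (voiced retroflex fricative), which sits after the trigger /ɢ/ (uvular).
A voiced uvular fricative is [ʁ], so the surface segment is [ʁ].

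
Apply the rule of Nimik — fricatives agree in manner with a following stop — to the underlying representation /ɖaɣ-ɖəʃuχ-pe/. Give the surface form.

/ɣ/ is a voiced velar fricative. The following trigger /ɖ/ is a stop, so /ɣ/ must become a stop as well.
The voiced velar stop is [g], so /ɣ/ → [g].
The same rule applies at the second boundary: /χ/ → [q] next to /p/.

[ɖagɖəʃuqpe]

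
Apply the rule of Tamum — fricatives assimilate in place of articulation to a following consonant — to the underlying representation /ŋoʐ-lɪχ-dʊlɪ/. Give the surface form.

/ʐ/ is a voiced retroflex fricative. The following trigger /l/ is alveolar, so /ʐ/ must become alveolar as well.
Changing only its place to alveolar gives [z] — the voiced alveolar fricative.
At the second juncture, /χ/ likewise becomes [s] adjacent to /d/.

[ŋozlɪsdʊlɪ]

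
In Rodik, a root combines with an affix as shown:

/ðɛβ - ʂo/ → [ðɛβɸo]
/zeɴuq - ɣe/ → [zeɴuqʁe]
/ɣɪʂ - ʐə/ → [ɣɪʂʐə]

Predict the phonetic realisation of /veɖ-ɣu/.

[veɖʐu]

The data show progressive place assimilation: /ʂ/ → [ɸ] after /β/; /ɣ/ → [ʁ] after /q/. In each pair only place changes, matching the preceding consonant, while manner and voice stay constant.
No alternation appears in [ɣɪʂʐə]: there the adjacent consonants already agree in place (/ʐ/ and /ʂ/ are both retroflex), so this form is consistent with the same rule.
The rule targets /ɣ/ (voiced velar fricative), which sits after the trigger /ɖ/ (retroflex).
A voiced retroflex fricative is [ʐ], so the surface segment is [ʐ].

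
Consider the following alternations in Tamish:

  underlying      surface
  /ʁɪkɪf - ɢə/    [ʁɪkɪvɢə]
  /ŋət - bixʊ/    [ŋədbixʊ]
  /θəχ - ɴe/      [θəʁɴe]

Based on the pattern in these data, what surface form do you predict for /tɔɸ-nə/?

The data show regressive voicing assimilation: /f/ → [v] before /ɢ/; /t/ → [d] before /b/; /χ/ → [ʁ] before /ɴ/. In each pair only voicing changes, matching the following consonant, while place and manner stay constant.
/ɸ/ is a voiceless bilabial fricative. The following trigger /n/ is voiced, so /ɸ/ must become voiced as well.
The voiced bilabial fricative is [β], so /ɸ/ → [β].

[tɔβnə]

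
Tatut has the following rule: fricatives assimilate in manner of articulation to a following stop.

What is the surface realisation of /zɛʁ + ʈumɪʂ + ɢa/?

The rule targets /ʁ/ (voiced uvular fricative), which sits before the trigger /ʈ/ (stop).
Changing only its manner to stop gives [ɢ] — the voiced uvular stop.
At the second juncture, /ʂ/ likewise becomes [ʈ] adjacent to /ɢ/.

[zɛɢʈumɪʈɢa]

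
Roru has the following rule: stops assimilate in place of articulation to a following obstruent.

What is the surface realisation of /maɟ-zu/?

The rule targets /ɟ/ (voiced palatal stop), which sits before the trigger /z/ (alveolar).
The voiced alveolar stop is [d], so /ɟ/ → [d].

[madzu]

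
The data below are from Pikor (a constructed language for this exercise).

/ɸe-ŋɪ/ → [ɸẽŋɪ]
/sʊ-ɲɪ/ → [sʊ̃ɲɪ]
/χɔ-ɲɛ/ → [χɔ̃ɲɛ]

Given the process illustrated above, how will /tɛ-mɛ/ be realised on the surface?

[tɛ̃mɛ]

The data show regressive nasality assimilation (vowel nasalisation): /e/ → [ẽ] before /ŋ/; /ʊ/ → [ʊ̃] before /ɲ/; /ɔ/ → [ɔ̃] before /ɲ/ — a vowel is nasalised by an immediately following nasal consonant.
/ɛ/ sits next to the nasal /m/ and is therefore nasalised to [ɛ̃].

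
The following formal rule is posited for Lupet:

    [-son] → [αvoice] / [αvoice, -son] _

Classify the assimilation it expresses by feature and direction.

progressive voicing assimilation

The shared variable α links the value of [voice] on the target to the same value on the neighbouring segment, so voicing is the feature that assimilates.
Since the environment is written before the underscore, the trigger precedes the target; the direction is progressive.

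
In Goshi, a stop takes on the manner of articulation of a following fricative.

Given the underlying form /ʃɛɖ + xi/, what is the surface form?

/ɖ/ is a voiced retroflex stop. The following trigger /x/ is a fricative, so /ɖ/ must become a fricative as well.
Changing only its manner to fricative gives [ʐ] — the voiced retroflex fricative.

[ʃɛʐxi]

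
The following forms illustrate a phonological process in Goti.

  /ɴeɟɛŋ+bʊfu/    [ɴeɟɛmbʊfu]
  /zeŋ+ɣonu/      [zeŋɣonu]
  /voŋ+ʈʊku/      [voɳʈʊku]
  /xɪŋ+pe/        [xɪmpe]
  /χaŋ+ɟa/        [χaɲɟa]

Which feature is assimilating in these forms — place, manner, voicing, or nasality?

place

Comparing underlying and surface forms, /ŋ/ → [m] is the alternation; the neighbouring /b/ is constant.
/ŋ/ is velar while /b/ is bilabial; the output [m] is bilabial, matching the trigger — so the feature that spreads is place.
Checking the remaining alternations: /ŋ/ → [ɳ] before /ʈ/ (velar → retroflex, matching retroflex); /ŋ/ → [m] before /p/ (velar → bilabial, matching bilabial); /ŋ/ → [ɲ] before /ɟ/ (velar → palatal, matching palatal) — only place changes, and always toward the following segment.
Nothing changes in [zeŋɣonu]: there the adjacent consonants already agree in place (/ŋ/ and /ɣ/ are both velar), so this form is consistent with the same rule.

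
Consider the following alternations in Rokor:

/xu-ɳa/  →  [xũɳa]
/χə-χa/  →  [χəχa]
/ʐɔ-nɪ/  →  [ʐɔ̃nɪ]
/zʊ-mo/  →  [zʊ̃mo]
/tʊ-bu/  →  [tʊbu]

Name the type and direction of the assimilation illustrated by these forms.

regressive nasality assimilation (vowel nasalisation)

The vowel /u/ surfaces as nasalised [ũ] next to the following nasal /ɳ/ — it has acquired the [+nasal] feature of its neighbour.
The other forms show the same pattern: /ɔ/ → [ɔ̃] before /n/; /ʊ/ → [ʊ̃] before /m/ — each time a vowel is nasalised next to a following nasal.
No change occurs in [χəχa], [tʊbu] because the vowel at the boundary is adjacent to an oral consonant, not a nasal (/ə/ next to /χ/; /ʊ/ next to /b/).
Because the conditioning nasal is to the right of the vowel that changes, the process is regressive (anticipatory).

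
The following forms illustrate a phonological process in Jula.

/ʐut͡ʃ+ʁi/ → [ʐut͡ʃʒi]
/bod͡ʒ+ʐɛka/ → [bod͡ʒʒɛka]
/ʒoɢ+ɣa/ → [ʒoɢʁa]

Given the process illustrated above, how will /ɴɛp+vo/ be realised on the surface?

[ɴɛpβo]

The data show progressive place assimilation: /ʁ/ → [ʒ] after /t͡ʃ/; /ʐ/ → [ʒ] after /d͡ʒ/; /ɣ/ → [ʁ] after /ɢ/. In each pair only place changes, matching the preceding consonant, while manner and voice stay constant.
The rule targets /v/ (voiced labiodental fricative), which sits after the trigger /p/ (bilabial).
A voiced bilabial fricative is [β], so the surface segment is [β].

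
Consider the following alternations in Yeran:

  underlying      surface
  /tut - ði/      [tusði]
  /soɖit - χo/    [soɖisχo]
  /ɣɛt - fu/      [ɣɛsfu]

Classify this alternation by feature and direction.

Underlying /t/ is realised as [s] next to /ð/; /ð/ itself does not change.
The change stop → fricative matches the manner of the following /ð/, identifying this as manner assimilation.
Place and voice are unchanged, so the assimilation is partial, not total.
The other alternating forms pattern the same way: /t/ → [s] before /χ/ (stop → fricative, matching a fricative); /t/ → [s] before /f/ (stop → fricative, matching a fricative) — only manner changes, and always toward the following segment.
The trigger is the following segment, so the direction is regressive (anticipatory).

regressive manner assimilation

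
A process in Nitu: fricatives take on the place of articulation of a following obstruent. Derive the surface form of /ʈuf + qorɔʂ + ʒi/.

[ʈuχqorɔʃʒi]

The rule targets /f/ (voiceless labiodental fricative), which sits before the trigger /q/ (uvular).
A voiceless uvular fricative is [χ], so the surface segment is [χ].
At the second juncture, /ʂ/ likewise becomes [ʃ] adjacent to /ʒ/.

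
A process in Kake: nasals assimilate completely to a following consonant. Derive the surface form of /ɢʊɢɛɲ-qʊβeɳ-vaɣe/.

[ɢʊɢɛqqʊβevvaɣe]

/ɲ/ is the segment targeted by the rule; it sits immediately before /q/, so it assimilates completely and surfaces as [q].
The same rule applies at the second boundary: /ɳ/ → [v] next to /v/.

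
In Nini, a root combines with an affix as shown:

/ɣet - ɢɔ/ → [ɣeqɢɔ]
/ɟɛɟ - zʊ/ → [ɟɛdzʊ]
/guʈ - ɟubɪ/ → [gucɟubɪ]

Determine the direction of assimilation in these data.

regressive

Underlying /t/ is realised as [q] next to /ɢ/; /ɢ/ itself does not change.
/t/ is alveolar while /ɢ/ is uvular; the output [q] is uvular, matching the trigger — so the feature that spreads is place.
Checking the remaining alternations: /ɟ/ → [d] before /z/ (palatal → alveolar, matching alveolar); /ʈ/ → [c] before /ɟ/ (retroflex → palatal, matching palatal) — only place changes, and always toward the following segment.
Since the segment that changes precedes the conditioning segment, the assimilation is regressive.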